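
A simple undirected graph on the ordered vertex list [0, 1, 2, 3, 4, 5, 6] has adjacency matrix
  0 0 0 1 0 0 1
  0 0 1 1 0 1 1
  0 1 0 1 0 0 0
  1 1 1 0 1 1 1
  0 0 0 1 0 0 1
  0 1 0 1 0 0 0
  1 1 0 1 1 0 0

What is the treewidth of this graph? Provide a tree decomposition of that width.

Treewidth 2.
One such decomposition:
Bags: B1 = {0, 3, 6}  B2 = {3, 4, 6}  B3 = {1, 3, 6}  B4 = {1, 2, 3}  B5 = {1, 3, 5}
Tree: B1–B2, B1–B3, B3–B4, B4–B5

The largest bag has 3 vertices, giving width 2; this decomposition certifies tw(G) ≤ 2. Conversely, {0, 3, 6} is a clique of size 3, and the vertices of any clique must share a bag in every tree decomposition; so some bag has ≥ 3 vertices and tw(G) ≥ 2. The upper and lower bounds meet at 2, so that is the treewidth.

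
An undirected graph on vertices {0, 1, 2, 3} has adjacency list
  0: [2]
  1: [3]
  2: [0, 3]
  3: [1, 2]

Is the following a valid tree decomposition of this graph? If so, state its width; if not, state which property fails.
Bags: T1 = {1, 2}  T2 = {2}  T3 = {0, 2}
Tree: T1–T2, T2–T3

A tree decomposition must satisfy three properties: every vertex lies in some bag; for every edge, both endpoints lie together in some bag; and for every vertex, the bags containing it form a connected subtree. Here vertex 3 appears in no bag, so the decomposition is invalid.

No — vertex 3 appears in no bag.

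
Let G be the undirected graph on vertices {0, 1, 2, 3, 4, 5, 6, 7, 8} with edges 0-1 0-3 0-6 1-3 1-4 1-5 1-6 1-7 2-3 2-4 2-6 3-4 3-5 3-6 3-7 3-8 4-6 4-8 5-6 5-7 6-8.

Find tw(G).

3

A width-3 tree decomposition is:
Bags: B1 = {1, 3, 5, 6}  B2 = {1, 3, 4, 6}  B3 = {0, 1, 3, 6}  B4 = {1, 3, 5, 7}  B5 = {3, 4, 6, 8}  B6 = {2, 3, 4, 6}
Tree: B1–B2, B2–B3, B1–B4, B2–B5, B5–B6
Each bag holds 4 vertices, so the decomposition has width 3, which upper-bounds the treewidth. Conversely, {3, 4, 6, 8} is a clique of size 4, and the vertices of any clique must share a bag in every tree decomposition; so some bag has ≥ 4 vertices and tw(G) ≥ 3. Hence tw(G) = 3 exactly.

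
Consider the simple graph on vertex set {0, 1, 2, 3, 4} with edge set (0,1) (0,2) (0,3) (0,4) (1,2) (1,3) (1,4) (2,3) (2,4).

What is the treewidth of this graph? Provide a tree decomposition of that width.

Treewidth 3.
One such decomposition:
Bags: B1 = {0, 1, 2, 4}  B2 = {0, 1, 2, 3}
Tree: B1–B2

Each bag holds 4 vertices, so the decomposition has width 3, which upper-bounds the treewidth. Conversely, {0, 1, 2, 3} is a clique of size 4, and the vertices of any clique must share a bag in every tree decomposition; so some bag has ≥ 4 vertices and tw(G) ≥ 3. Therefore the treewidth is 3.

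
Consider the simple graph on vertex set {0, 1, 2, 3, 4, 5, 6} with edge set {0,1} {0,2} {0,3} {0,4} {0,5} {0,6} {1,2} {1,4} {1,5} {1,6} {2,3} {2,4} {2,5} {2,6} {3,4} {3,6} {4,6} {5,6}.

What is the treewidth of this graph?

A width-4 tree decomposition is:
Bags: B1 = {0, 1, 2, 5, 6}  B2 = {0, 1, 2, 4, 6}  B3 = {0, 2, 3, 4, 6}
Tree: B1–B2, B2–B3
The largest bag has 5 vertices, giving width 4; this decomposition certifies tw(G) ≤ 4. For the lower bound, the 5 vertices {0, 1, 2, 4, 6} are pairwise adjacent, and any tree decomposition puts a clique entirely inside one bag — forcing width ≥ 4. Therefore the treewidth is 4.

4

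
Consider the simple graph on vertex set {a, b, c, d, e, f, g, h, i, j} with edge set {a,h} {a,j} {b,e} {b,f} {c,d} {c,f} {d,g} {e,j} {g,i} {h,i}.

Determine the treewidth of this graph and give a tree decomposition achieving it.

Each bag holds 3 vertices, so the decomposition has width 2, which upper-bounds the treewidth. Since g–d–c–f–b–e–j–a–h–i–g is a cycle in G, G is not acyclic. Forests are exactly the graphs of treewidth ≤ 1, so tw(G) ≥ 2. Hence tw(G) = 2 exactly.

Treewidth 2.
One such decomposition:
Bags: B1 = {c, d, g}  B2 = {c, f, g}  B3 = {b, f, g}  B4 = {b, e, g}  B5 = {e, g, j}  B6 = {a, g, j}  B7 = {a, g, h}  B8 = {g, h, i}
Tree: B1–B2, B2–B3, B3–B4, B4–B5, B5–B6, B6–B7, B7–B8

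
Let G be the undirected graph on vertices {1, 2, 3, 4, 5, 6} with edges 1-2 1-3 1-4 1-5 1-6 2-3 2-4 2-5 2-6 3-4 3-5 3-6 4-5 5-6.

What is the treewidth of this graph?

A width-4 tree decomposition is:
Bags: B1 = {1, 2, 3, 4, 5}  B2 = {1, 2, 3, 5, 6}
Tree: B1–B2
The largest bag has 5 vertices, giving width 4; this decomposition certifies tw(G) ≤ 4. On the other hand G contains the 5-clique {1, 2, 3, 4, 5}. A clique must lie in a single bag of any decomposition, so no decomposition can have width below 4. The upper and lower bounds meet at 4, so that is the treewidth.

4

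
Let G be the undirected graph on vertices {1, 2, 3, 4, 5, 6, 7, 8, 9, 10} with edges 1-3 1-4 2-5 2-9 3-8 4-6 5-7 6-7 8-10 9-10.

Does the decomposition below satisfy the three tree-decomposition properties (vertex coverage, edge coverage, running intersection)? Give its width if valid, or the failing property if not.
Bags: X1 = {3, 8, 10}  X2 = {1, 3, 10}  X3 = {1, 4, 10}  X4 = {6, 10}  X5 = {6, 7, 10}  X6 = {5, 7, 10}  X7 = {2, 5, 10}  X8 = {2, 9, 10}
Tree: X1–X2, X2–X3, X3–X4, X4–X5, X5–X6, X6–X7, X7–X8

No — edge (4,6) lies in no bag.

A tree decomposition must satisfy three properties: every vertex lies in some bag; for every edge, both endpoints lie together in some bag; and for every vertex, the bags containing it form a connected subtree. Here edge (4,6) lies in no bag, so the decomposition is invalid.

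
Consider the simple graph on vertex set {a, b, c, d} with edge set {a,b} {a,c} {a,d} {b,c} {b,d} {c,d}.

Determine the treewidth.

3

A width-3 tree decomposition is:
Bags: B1 = {a, b, c, d}
Tree: (single bag)
With just one bag of size 4, the width is 4 − 1 = 3, so tw(G) ≤ 3. Conversely, {a, b, c, d} is a clique of size 4, and the vertices of any clique must share a bag in every tree decomposition; so some bag has ≥ 4 vertices and tw(G) ≥ 3. Combining the bounds, tw(G) = 3.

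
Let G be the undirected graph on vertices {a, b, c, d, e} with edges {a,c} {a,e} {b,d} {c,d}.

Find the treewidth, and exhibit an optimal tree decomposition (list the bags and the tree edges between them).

Each bag holds 2 vertices, so the decomposition has width 1, which upper-bounds the treewidth. Any graph with an edge has treewidth ≥ 1, and G has the edge b–d. Hence tw(G) = 1 exactly.

Treewidth 1.
One optimal decomposition is:
Bags: B1 = {b, d}  B2 = {c, d}  B3 = {a, c}  B4 = {a, e}
Tree: B1–B2, B2–B3, B3–B4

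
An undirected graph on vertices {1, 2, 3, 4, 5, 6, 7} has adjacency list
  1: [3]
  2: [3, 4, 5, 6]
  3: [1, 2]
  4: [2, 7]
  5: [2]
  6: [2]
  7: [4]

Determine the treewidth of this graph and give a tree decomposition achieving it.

Every bag has size at most 2, so the width is 2 − 1 = 1 and tw(G) ≤ 1. G has an edge, so its treewidth is at least 1. Therefore the treewidth is 1.

Treewidth 1.
One such decomposition:
Bags: B1 = {2, 6}  B2 = {2, 3}  B3 = {2, 4}  B4 = {4, 7}  B5 = {1, 3}  B6 = {2, 5}
Tree: B1–B2, B1–B3, B3–B4, B2–B5, B2–B6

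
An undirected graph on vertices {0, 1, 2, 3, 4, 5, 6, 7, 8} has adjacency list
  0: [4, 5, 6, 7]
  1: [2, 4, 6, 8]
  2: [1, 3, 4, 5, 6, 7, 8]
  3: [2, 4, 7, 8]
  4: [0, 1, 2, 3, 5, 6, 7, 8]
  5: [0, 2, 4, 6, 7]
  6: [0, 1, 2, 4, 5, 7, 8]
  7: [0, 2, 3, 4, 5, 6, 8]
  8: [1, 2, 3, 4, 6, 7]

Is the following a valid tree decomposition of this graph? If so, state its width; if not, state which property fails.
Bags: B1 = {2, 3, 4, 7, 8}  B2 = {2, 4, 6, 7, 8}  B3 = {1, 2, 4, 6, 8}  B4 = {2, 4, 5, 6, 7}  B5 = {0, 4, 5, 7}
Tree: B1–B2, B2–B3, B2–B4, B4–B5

No — edge (6,0) lies in no bag.

A tree decomposition must satisfy three properties: every vertex lies in some bag; for every edge, both endpoints lie together in some bag; and for every vertex, the bags containing it form a connected subtree. Here edge (6,0) lies in no bag, so the decomposition is invalid.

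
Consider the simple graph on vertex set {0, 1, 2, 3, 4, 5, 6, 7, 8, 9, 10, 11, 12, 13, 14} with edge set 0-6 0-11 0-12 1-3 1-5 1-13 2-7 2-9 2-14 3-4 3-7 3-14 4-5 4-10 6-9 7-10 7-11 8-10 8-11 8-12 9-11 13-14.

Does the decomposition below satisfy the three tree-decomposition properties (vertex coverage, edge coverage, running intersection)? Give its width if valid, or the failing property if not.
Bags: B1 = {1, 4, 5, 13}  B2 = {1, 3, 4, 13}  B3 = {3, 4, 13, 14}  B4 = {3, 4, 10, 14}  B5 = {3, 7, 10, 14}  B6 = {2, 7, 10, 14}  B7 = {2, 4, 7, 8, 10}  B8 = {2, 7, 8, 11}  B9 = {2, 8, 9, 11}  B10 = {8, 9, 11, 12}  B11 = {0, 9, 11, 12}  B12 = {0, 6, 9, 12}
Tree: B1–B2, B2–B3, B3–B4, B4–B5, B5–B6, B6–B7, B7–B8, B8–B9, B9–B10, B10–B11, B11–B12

A tree decomposition must satisfy three properties: every vertex lies in some bag; for every edge, both endpoints lie together in some bag; and for every vertex, the bags containing it form a connected subtree. Here bags containing vertex 4 are not connected in the tree, so the decomposition is invalid.

No — bags containing vertex 4 are not connected in the tree.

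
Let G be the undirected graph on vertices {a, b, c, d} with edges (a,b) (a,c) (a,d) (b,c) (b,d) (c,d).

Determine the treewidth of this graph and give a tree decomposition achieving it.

A single bag containing all 4 vertices is trivially a valid decomposition of width 3. Conversely, {a, b, c, d} is a clique of size 4, and the vertices of any clique must share a bag in every tree decomposition; so some bag has ≥ 4 vertices and tw(G) ≥ 3. Hence tw(G) = 3 exactly.

Treewidth 3.
One optimal decomposition is:
Bags: B1 = {a, b, c, d}
Tree: (single bag)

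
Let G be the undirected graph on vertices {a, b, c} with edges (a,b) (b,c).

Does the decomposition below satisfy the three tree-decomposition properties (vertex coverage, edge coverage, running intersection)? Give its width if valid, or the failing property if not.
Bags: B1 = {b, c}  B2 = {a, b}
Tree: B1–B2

Yes; width 1.

Checking the three conditions: (i) the bags cover all of {a, b, c}; (ii) for each edge, some bag contains both endpoints; (iii) the bags containing any fixed vertex form a subtree. All hold, so the decomposition is valid with width 2 − 1 = 1.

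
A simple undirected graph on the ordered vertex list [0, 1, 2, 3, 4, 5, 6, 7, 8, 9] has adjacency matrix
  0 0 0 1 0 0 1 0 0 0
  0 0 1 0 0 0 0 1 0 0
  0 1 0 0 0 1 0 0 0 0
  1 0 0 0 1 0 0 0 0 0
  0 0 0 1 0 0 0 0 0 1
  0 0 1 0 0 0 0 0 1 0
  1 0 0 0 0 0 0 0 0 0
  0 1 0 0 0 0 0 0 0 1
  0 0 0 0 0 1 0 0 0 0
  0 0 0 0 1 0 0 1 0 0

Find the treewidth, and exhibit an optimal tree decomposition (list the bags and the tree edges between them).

The largest bag has 2 vertices, giving width 1; this decomposition certifies tw(G) ≤ 1. Any graph with an edge has treewidth ≥ 1, and G has the edge 6–0. Therefore the treewidth is 1.

Treewidth 1.
Bags: B1 = {0, 6}  B2 = {0, 3}  B3 = {3, 4}  B4 = {4, 9}  B5 = {7, 9}  B6 = {1, 7}  B7 = {1, 2}  B8 = {2, 5}  B9 = {5, 8}
Tree: B1–B2, B2–B3, B3–B4, B4–B5, B5–B6, B6–B7, B7–B8, B8–B9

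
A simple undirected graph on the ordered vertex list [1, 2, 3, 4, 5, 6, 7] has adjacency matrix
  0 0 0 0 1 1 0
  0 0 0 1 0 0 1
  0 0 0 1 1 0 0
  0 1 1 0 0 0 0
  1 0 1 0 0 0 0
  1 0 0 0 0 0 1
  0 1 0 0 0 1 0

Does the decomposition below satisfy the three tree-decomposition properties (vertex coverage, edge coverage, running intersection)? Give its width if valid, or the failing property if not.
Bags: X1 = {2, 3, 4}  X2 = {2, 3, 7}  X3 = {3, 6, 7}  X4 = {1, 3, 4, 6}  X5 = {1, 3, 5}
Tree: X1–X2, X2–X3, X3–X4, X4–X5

No — bags containing vertex 4 are not connected in the tree.

A tree decomposition must satisfy three properties: every vertex lies in some bag; for every edge, both endpoints lie together in some bag; and for every vertex, the bags containing it form a connected subtree. Here bags containing vertex 4 are not connected in the tree, so the decomposition is invalid.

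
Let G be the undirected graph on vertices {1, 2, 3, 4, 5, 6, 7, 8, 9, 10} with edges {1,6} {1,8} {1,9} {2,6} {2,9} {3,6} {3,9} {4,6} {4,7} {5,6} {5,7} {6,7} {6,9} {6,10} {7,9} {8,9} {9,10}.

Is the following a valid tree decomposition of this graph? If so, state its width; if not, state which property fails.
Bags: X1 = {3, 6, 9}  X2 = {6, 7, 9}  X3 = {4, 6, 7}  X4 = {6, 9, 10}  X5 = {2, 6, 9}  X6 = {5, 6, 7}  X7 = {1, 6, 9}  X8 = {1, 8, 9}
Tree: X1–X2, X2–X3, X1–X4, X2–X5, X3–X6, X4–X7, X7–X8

Every vertex of G appears in some bag (union = {1, 2, 3, 4, 5, 6, 7, 8, 9, 10}); every edge is covered by a bag; and for each vertex v the set of bags containing v is connected in the bag tree. The decomposition is therefore valid. The largest bag has 3 vertices, so the width is 2.

Yes; width 2.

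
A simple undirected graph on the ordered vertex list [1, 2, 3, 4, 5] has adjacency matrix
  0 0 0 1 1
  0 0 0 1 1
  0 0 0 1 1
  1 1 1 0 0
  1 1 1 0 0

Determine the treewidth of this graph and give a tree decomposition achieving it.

The largest bag has 3 vertices, giving width 2; this decomposition certifies tw(G) ≤ 2. The edges 5–2–4–3–5 form a cycle, so G is not a tree and its treewidth is at least 2. Therefore the treewidth is 2.

Treewidth 2.
One optimal decomposition is:
Bags: B1 = {2, 4, 5}  B2 = {3, 4, 5}  B3 = {1, 4, 5}
Tree: B1–B2, B2–B3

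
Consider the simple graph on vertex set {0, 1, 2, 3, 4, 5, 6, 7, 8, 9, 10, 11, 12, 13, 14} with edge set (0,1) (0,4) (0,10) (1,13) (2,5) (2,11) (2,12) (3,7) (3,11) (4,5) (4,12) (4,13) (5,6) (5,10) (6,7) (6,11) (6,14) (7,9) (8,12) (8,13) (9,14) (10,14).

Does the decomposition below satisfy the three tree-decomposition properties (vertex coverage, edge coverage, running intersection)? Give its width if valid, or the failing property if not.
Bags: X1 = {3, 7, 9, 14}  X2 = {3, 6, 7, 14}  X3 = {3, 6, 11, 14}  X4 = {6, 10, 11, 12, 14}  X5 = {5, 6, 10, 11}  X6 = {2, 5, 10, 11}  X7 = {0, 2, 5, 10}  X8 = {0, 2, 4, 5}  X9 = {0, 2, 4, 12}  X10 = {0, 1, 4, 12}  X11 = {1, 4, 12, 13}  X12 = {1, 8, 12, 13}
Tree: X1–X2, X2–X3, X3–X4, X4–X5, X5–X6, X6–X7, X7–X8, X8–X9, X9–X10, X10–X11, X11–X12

No — bags containing vertex 12 are not connected in the tree.

A tree decomposition must satisfy three properties: every vertex lies in some bag; for every edge, both endpoints lie together in some bag; and for every vertex, the bags containing it form a connected subtree. Here bags containing vertex 12 are not connected in the tree, so the decomposition is invalid.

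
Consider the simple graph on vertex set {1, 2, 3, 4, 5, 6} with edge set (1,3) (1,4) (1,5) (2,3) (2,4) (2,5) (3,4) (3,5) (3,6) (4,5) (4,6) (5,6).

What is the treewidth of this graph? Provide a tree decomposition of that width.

Each bag holds 4 vertices, so the decomposition has width 3, which upper-bounds the treewidth. For the lower bound, the 4 vertices {1, 3, 4, 5} are pairwise adjacent, and any tree decomposition puts a clique entirely inside one bag — forcing width ≥ 3. Therefore the treewidth is 3.

Treewidth 3.
Bags: B1 = {3, 4, 5, 6}  B2 = {2, 3, 4, 5}  B3 = {1, 3, 4, 5}
Tree: B1–B2, B2–B3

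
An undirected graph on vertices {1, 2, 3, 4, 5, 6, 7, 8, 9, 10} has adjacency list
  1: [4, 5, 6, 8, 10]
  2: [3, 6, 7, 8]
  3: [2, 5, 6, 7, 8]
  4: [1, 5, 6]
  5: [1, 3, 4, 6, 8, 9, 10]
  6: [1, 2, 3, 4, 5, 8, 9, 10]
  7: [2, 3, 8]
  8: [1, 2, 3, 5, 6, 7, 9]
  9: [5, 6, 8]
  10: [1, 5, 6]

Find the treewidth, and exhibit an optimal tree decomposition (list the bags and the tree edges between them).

The largest bag has 4 vertices, giving width 3; this decomposition certifies tw(G) ≤ 3. For the lower bound, the 4 vertices {2, 3, 6, 8} are pairwise adjacent, and any tree decomposition puts a clique entirely inside one bag — forcing width ≥ 3. The upper and lower bounds meet at 3, so that is the treewidth.

Treewidth 3.
One such decomposition:
Bags: B1 = {3, 5, 6, 8}  B2 = {2, 3, 6, 8}  B3 = {1, 5, 6, 8}  B4 = {2, 3, 7, 8}  B5 = {1, 4, 5, 6}  B6 = {1, 5, 6, 10}  B7 = {5, 6, 8, 9}
Tree: B1–B2, B1–B3, B2–B4, B3–B5, B5–B6, B3–B7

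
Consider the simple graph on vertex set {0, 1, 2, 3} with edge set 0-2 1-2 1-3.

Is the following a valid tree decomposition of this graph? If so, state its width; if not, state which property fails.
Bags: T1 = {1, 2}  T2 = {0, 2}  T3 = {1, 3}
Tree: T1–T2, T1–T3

Yes; width 1.

Vertex coverage: the bags together contain {0, 1, 2, 3}, the full vertex set. Edge coverage: each edge of G has both endpoints in at least one bag. Running intersection: for every vertex, the bags containing it form a connected subtree. All three properties hold, so this is a valid tree decomposition of width max|bag| − 1 = 1, and hence tw(G) ≤ 1.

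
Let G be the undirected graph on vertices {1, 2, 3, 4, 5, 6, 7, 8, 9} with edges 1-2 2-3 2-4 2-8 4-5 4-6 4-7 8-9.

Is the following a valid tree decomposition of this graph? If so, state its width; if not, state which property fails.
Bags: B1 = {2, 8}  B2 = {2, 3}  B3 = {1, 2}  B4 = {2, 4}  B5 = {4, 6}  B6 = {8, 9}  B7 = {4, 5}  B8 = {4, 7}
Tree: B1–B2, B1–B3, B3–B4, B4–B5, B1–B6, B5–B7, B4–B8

Checking the three conditions: (i) the bags cover all of {1, 2, 3, 4, 5, 6, 7, 8, 9}; (ii) for each edge, some bag contains both endpoints; (iii) the bags containing any fixed vertex form a subtree. All hold, so the decomposition is valid with width 2 − 1 = 1.

Yes; width 1.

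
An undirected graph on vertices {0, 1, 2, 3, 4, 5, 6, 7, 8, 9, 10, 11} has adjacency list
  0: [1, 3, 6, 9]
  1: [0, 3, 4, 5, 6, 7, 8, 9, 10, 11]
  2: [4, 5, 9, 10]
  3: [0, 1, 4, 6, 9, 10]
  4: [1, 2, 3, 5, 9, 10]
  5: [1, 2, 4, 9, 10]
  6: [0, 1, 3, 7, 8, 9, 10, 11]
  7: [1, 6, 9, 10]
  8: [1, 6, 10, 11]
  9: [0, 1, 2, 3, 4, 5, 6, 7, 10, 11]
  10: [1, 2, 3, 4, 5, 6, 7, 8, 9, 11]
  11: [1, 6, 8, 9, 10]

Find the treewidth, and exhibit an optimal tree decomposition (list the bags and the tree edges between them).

Treewidth 4.
One optimal decomposition is:
Bags: B1 = {1, 3, 6, 9, 10}  B2 = {1, 6, 9, 10, 11}  B3 = {1, 6, 7, 9, 10}  B4 = {1, 3, 4, 9, 10}  B5 = {1, 4, 5, 9, 10}  B6 = {0, 1, 3, 6, 9}  B7 = {1, 6, 8, 10, 11}  B8 = {2, 4, 5, 9, 10}
Tree: B1–B2, B2–B3, B1–B4, B4–B5, B1–B6, B2–B7, B5–B8

Each bag holds 5 vertices, so the decomposition has width 4, which upper-bounds the treewidth. For the lower bound, the 5 vertices {1, 6, 8, 10, 11} are pairwise adjacent, and any tree decomposition puts a clique entirely inside one bag — forcing width ≥ 4. The upper and lower bounds meet at 4, so that is the treewidth.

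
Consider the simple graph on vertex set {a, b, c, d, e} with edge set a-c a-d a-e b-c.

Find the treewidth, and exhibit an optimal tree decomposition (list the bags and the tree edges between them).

Treewidth 1.
Bags: B1 = {a, c}  B2 = {a, e}  B3 = {b, c}  B4 = {a, d}
Tree: B1–B2, B1–B3, B1–B4

Each bag holds 2 vertices, so the decomposition has width 1, which upper-bounds the treewidth. G has an edge, so its treewidth is at least 1. Hence tw(G) = 1 exactly.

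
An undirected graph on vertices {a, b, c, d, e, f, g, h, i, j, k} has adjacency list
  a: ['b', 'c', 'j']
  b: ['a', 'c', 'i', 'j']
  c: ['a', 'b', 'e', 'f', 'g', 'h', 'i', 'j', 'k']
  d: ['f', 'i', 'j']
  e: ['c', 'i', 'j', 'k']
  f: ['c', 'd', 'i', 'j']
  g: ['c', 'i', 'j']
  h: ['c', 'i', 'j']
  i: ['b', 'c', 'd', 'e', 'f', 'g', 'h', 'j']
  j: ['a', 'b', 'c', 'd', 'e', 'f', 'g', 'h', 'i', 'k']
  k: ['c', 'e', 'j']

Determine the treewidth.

A width-3 tree decomposition is:
Bags: B1 = {c, h, i, j}  B2 = {c, g, i, j}  B3 = {c, f, i, j}  B4 = {c, e, i, j}  B5 = {b, c, i, j}  B6 = {d, f, i, j}  B7 = {a, b, c, j}  B8 = {c, e, j, k}
Tree: B1–B2, B2–B3, B2–B4, B3–B5, B3–B6, B5–B7, B4–B8
Every bag has size at most 4, so the width is 4 − 1 = 3 and tw(G) ≤ 3. For the lower bound, the 4 vertices {d, f, i, j} are pairwise adjacent, and any tree decomposition puts a clique entirely inside one bag — forcing width ≥ 3. Therefore the treewidth is 3.

3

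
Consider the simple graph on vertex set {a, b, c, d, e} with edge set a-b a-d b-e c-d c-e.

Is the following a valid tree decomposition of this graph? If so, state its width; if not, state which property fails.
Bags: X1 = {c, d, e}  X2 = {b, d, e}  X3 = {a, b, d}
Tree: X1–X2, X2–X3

Yes; width 2.

Checking the three conditions: (i) the bags cover all of {a, b, c, d, e}; (ii) for each edge, some bag contains both endpoints; (iii) the bags containing any fixed vertex form a subtree. All hold, so the decomposition is valid with width 3 − 1 = 2.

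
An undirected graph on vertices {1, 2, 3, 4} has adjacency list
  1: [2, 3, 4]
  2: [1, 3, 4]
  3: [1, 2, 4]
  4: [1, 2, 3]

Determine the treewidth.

3

A width-3 tree decomposition is:
Bags: B1 = {1, 2, 3, 4}
Tree: (single bag)
With just one bag of size 4, the width is 4 − 1 = 3, so tw(G) ≤ 3. Conversely, {1, 2, 3, 4} is a clique of size 4, and the vertices of any clique must share a bag in every tree decomposition; so some bag has ≥ 4 vertices and tw(G) ≥ 3. Hence tw(G) = 3 exactly.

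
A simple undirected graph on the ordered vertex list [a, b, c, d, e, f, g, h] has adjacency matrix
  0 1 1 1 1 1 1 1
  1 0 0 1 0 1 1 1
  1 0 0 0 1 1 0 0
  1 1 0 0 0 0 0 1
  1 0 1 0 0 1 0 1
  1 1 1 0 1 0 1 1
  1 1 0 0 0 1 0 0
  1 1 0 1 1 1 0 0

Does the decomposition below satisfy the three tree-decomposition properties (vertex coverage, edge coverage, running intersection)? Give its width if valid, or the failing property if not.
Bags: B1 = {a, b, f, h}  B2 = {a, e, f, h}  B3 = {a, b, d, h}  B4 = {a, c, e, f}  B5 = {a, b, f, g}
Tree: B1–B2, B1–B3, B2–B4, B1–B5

Every vertex of G appears in some bag (union = {a, b, c, d, e, f, g, h}); every edge is covered by a bag; and for each vertex v the set of bags containing v is connected in the bag tree. The decomposition is therefore valid. The largest bag has 4 vertices, so the width is 3.

Yes; width 3.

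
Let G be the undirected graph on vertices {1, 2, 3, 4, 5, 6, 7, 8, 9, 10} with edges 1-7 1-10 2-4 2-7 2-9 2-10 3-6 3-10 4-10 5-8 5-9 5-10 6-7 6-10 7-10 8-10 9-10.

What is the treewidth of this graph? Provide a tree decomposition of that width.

Each bag holds 3 vertices, so the decomposition has width 2, which upper-bounds the treewidth. For the lower bound, the 3 vertices {1, 7, 10} are pairwise adjacent, and any tree decomposition puts a clique entirely inside one bag — forcing width ≥ 2. Hence tw(G) = 2 exactly.

Treewidth 2.
One such decomposition:
Bags: B1 = {6, 7, 10}  B2 = {3, 6, 10}  B3 = {2, 7, 10}  B4 = {2, 4, 10}  B5 = {2, 9, 10}  B6 = {5, 9, 10}  B7 = {1, 7, 10}  B8 = {5, 8, 10}
Tree: B1–B2, B1–B3, B3–B4, B3–B5, B5–B6, B1–B7, B6–B8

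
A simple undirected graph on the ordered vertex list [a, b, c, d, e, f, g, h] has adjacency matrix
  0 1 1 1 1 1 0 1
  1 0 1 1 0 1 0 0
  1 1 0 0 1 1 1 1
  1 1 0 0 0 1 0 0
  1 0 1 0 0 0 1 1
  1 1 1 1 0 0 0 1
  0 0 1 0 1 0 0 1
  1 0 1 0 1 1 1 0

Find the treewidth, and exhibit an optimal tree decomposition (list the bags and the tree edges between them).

Every bag has size at most 4, so the width is 4 − 1 = 3 and tw(G) ≤ 3. For the lower bound, the 4 vertices {a, b, d, f} are pairwise adjacent, and any tree decomposition puts a clique entirely inside one bag — forcing width ≥ 3. Hence tw(G) = 3 exactly.

Treewidth 3.
One such decomposition:
Bags: B1 = {a, b, d, f}  B2 = {a, b, c, f}  B3 = {a, c, f, h}  B4 = {a, c, e, h}  B5 = {c, e, g, h}
Tree: B1–B2, B2–B3, B3–B4, B4–B5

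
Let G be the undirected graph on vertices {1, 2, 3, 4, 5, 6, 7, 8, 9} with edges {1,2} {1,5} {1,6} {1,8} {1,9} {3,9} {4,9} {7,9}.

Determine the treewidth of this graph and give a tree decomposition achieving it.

Treewidth 1.
One optimal decomposition is:
Bags: B1 = {1, 6}  B2 = {1, 9}  B3 = {7, 9}  B4 = {1, 2}  B5 = {4, 9}  B6 = {1, 5}  B7 = {1, 8}  B8 = {3, 9}
Tree: B1–B2, B2–B3, B2–B4, B3–B5, B1–B6, B4–B7, B3–B8

Every bag has size at most 2, so the width is 2 − 1 = 1 and tw(G) ≤ 1. G has an edge, so its treewidth is at least 1. Combining the bounds, tw(G) = 1.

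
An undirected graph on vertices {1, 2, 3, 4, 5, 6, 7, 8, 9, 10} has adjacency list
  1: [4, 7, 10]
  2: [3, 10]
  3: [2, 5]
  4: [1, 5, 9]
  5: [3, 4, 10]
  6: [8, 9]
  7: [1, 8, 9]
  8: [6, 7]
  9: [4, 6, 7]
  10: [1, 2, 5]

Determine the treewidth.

2

A width-2 tree decomposition is:
Bags: B1 = {2, 3, 10}  B2 = {3, 5, 10}  B3 = {1, 5, 10}  B4 = {1, 4, 5}  B5 = {1, 4, 7}  B6 = {4, 7, 9}  B7 = {7, 8, 9}  B8 = {6, 8, 9}
Tree: B1–B2, B2–B3, B3–B4, B4–B5, B5–B6, B6–B7, B7–B8
The largest bag has 3 vertices, giving width 2; this decomposition certifies tw(G) ≤ 2. For the lower bound, G contains the cycle 2–3–5–10–2, so G is not a forest; only forests have treewidth ≤ 1, hence tw(G) ≥ 2. Combining the bounds, tw(G) = 2.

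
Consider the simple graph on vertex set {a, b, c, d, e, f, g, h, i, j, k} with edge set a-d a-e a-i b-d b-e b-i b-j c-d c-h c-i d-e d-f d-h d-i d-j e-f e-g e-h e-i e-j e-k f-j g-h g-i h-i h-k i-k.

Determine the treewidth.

3

A width-3 tree decomposition is:
Bags: B1 = {d, e, f, j}  B2 = {b, d, e, j}  B3 = {b, d, e, i}  B4 = {d, e, h, i}  B5 = {e, g, h, i}  B6 = {c, d, h, i}  B7 = {e, h, i, k}  B8 = {a, d, e, i}
Tree: B1–B2, B2–B3, B3–B4, B4–B5, B4–B6, B4–B7, B4–B8
Every bag has size at most 4, so the width is 4 − 1 = 3 and tw(G) ≤ 3. On the other hand G contains the 4-clique {d, e, f, j}. A clique must lie in a single bag of any decomposition, so no decomposition can have width below 3. Therefore the treewidth is 3.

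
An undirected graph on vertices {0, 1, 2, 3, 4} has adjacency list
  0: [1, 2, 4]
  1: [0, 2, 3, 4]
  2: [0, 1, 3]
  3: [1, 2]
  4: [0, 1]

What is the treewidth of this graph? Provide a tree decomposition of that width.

Every bag has size at most 3, so the width is 3 − 1 = 2 and tw(G) ≤ 2. For the lower bound, the 3 vertices {0, 1, 2} are pairwise adjacent, and any tree decomposition puts a clique entirely inside one bag — forcing width ≥ 2. Combining the bounds, tw(G) = 2.

Treewidth 2.
Bags: B1 = {0, 1, 2}  B2 = {1, 2, 3}  B3 = {0, 1, 4}
Tree: B1–B2, B1–B3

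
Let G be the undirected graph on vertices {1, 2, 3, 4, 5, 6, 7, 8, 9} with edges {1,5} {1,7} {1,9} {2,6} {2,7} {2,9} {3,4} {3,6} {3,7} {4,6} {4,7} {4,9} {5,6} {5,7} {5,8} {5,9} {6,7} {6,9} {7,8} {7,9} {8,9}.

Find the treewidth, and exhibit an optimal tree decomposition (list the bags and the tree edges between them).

Treewidth 3.
Bags: B1 = {4, 6, 7, 9}  B2 = {5, 6, 7, 9}  B3 = {3, 4, 6, 7}  B4 = {5, 7, 8, 9}  B5 = {2, 6, 7, 9}  B6 = {1, 5, 7, 9}
Tree: B1–B2, B1–B3, B2–B4, B1–B5, B4–B6

Each bag holds 4 vertices, so the decomposition has width 3, which upper-bounds the treewidth. For the lower bound, the 4 vertices {2, 6, 7, 9} are pairwise adjacent, and any tree decomposition puts a clique entirely inside one bag — forcing width ≥ 3. The upper and lower bounds meet at 3, so that is the treewidth.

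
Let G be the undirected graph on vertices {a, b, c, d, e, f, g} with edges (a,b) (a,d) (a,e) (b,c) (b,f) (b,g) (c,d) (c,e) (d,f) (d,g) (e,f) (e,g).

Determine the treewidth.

A width-3 tree decomposition is:
Bags: B1 = {b, d, e, g}  B2 = {b, c, d, e}  B3 = {b, d, e, f}  B4 = {a, b, d, e}
Tree: B1–B2, B2–B3, B3–B4
The largest bag has 4 vertices, giving width 3; this decomposition certifies tw(G) ≤ 3. For the lower bound: the 4 vertex sets {e,g}, {c,d}, {b}, {f} are disjoint, each induces a connected subgraph, and every pair is joined by at least one edge of G. Contracting each set to a single vertex therefore yields K_{4} as a minor, and since treewidth is minor-monotone, tw(G) ≥ tw(K_{4}) = 3. The upper and lower bounds meet at 3, so that is the treewidth.

3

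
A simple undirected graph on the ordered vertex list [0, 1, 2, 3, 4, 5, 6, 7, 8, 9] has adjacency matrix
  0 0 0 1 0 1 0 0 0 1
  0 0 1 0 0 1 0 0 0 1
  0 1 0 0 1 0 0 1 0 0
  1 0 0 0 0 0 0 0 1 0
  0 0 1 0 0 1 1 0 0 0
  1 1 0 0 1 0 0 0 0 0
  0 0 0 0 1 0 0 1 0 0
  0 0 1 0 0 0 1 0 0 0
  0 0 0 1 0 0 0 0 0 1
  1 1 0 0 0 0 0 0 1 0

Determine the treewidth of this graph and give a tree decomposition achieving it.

Treewidth 2.
One optimal decomposition is:
Bags: B1 = {3, 8, 9}  B2 = {0, 3, 9}  B3 = {0, 1, 9}  B4 = {0, 1, 5}  B5 = {1, 2, 5}  B6 = {2, 4, 5}  B7 = {2, 4, 7}  B8 = {4, 6, 7}
Tree: B1–B2, B2–B3, B3–B4, B4–B5, B5–B6, B6–B7, B7–B8

Each bag holds 3 vertices, so the decomposition has width 2, which upper-bounds the treewidth. Since 8–3–0–9–8 is a cycle in G, G is not acyclic. Forests are exactly the graphs of treewidth ≤ 1, so tw(G) ≥ 2. Combining the bounds, tw(G) = 2.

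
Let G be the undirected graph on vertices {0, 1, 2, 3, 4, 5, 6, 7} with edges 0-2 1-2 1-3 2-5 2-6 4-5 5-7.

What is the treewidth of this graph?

A width-1 tree decomposition is:
Bags: B1 = {2, 5}  B2 = {5, 7}  B3 = {1, 2}  B4 = {2, 6}  B5 = {1, 3}  B6 = {4, 5}  B7 = {0, 2}
Tree: B1–B2, B1–B3, B1–B4, B3–B5, B1–B6, B3–B7
Each bag holds 2 vertices, so the decomposition has width 1, which upper-bounds the treewidth. G has an edge, so its treewidth is at least 1. The upper and lower bounds meet at 1, so that is the treewidth.

1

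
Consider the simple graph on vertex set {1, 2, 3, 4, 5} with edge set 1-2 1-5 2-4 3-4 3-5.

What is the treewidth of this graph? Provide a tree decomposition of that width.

Each bag holds 3 vertices, so the decomposition has width 2, which upper-bounds the treewidth. The edges 3–4–2–1–5–3 form a cycle, so G is not a tree and its treewidth is at least 2. The upper and lower bounds meet at 2, so that is the treewidth.

Treewidth 2.
One optimal decomposition is:
Bags: B1 = {2, 3, 4}  B2 = {1, 2, 3}  B3 = {1, 3, 5}
Tree: B1–B2, B2–B3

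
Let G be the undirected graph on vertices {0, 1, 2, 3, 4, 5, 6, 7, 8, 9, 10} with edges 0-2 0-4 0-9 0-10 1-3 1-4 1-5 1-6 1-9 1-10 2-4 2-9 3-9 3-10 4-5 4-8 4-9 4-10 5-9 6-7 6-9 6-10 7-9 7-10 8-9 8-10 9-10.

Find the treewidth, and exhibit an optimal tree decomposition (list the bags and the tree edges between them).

Treewidth 3.
Bags: B1 = {1, 3, 9, 10}  B2 = {1, 6, 9, 10}  B3 = {1, 4, 9, 10}  B4 = {0, 4, 9, 10}  B5 = {0, 2, 4, 9}  B6 = {4, 8, 9, 10}  B7 = {6, 7, 9, 10}  B8 = {1, 4, 5, 9}
Tree: B1–B2, B1–B3, B3–B4, B4–B5, B4–B6, B2–B7, B3–B8

Each bag holds 4 vertices, so the decomposition has width 3, which upper-bounds the treewidth. For the lower bound, the 4 vertices {0, 2, 4, 9} are pairwise adjacent, and any tree decomposition puts a clique entirely inside one bag — forcing width ≥ 3. Combining the bounds, tw(G) = 3.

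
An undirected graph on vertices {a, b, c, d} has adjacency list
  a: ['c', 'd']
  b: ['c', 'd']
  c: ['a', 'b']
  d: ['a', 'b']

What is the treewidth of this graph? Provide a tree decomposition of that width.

Each bag holds 3 vertices, so the decomposition has width 2, which upper-bounds the treewidth. Since c–a–d–b–c is a cycle in G, G is not acyclic. Forests are exactly the graphs of treewidth ≤ 1, so tw(G) ≥ 2. The upper and lower bounds meet at 2, so that is the treewidth.

Treewidth 2.
One such decomposition:
Bags: B1 = {a, c, d}  B2 = {b, c, d}
Tree: B1–B2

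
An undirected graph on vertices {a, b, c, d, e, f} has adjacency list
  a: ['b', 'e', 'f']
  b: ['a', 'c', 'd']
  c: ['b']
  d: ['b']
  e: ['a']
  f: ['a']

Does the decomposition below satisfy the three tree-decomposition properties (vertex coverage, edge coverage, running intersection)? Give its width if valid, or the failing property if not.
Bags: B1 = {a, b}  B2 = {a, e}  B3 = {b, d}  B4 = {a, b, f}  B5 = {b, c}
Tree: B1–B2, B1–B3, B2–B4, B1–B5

A tree decomposition must satisfy three properties: every vertex lies in some bag; for every edge, both endpoints lie together in some bag; and for every vertex, the bags containing it form a connected subtree. Here bags containing vertex b are not connected in the tree, so the decomposition is invalid.

No — bags containing vertex b are not connected in the tree.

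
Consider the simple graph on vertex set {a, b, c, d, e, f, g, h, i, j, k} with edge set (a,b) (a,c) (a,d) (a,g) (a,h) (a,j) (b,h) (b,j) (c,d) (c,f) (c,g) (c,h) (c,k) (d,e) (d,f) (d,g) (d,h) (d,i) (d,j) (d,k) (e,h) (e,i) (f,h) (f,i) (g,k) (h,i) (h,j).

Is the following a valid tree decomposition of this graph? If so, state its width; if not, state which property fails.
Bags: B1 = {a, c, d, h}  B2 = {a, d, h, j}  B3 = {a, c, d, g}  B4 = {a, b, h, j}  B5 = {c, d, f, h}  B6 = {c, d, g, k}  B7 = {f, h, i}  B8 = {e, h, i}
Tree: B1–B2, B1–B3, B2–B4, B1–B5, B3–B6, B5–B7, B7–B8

A tree decomposition must satisfy three properties: every vertex lies in some bag; for every edge, both endpoints lie together in some bag; and for every vertex, the bags containing it form a connected subtree. Here edge (d,i) lies in no bag, so the decomposition is invalid.

No — edge (d,i) lies in no bag.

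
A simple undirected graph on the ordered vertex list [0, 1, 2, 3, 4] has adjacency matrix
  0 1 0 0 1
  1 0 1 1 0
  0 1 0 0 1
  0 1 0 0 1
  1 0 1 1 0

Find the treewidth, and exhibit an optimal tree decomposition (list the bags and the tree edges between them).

Each bag holds 3 vertices, so the decomposition has width 2, which upper-bounds the treewidth. Since 0–1–3–4–0 is a cycle in G, G is not acyclic. Forests are exactly the graphs of treewidth ≤ 1, so tw(G) ≥ 2. Combining the bounds, tw(G) = 2.

Treewidth 2.
Bags: B1 = {0, 1, 4}  B2 = {1, 3, 4}  B3 = {1, 2, 4}
Tree: B1–B2, B2–B3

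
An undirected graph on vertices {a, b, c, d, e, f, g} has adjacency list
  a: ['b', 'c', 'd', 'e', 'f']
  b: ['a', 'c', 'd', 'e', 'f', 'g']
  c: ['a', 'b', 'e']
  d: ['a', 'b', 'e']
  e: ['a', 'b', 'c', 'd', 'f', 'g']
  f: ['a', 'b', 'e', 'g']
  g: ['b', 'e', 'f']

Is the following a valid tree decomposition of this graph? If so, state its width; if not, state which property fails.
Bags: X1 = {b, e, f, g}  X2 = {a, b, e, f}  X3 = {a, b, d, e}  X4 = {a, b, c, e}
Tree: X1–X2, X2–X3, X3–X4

Every vertex of G appears in some bag (union = {a, b, c, d, e, f, g}); every edge is covered by a bag; and for each vertex v the set of bags containing v is connected in the bag tree. The decomposition is therefore valid. The largest bag has 4 vertices, so the width is 3.

Yes; width 3.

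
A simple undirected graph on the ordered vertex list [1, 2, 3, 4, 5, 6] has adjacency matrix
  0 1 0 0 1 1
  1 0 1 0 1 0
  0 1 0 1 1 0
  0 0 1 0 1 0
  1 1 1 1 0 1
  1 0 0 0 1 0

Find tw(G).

A width-2 tree decomposition is:
Bags: B1 = {1, 5, 6}  B2 = {1, 2, 5}  B3 = {2, 3, 5}  B4 = {3, 4, 5}
Tree: B1–B2, B2–B3, B3–B4
Each bag holds 3 vertices, so the decomposition has width 2, which upper-bounds the treewidth. For the lower bound, the 3 vertices {1, 2, 5} are pairwise adjacent, and any tree decomposition puts a clique entirely inside one bag — forcing width ≥ 2. The upper and lower bounds meet at 2, so that is the treewidth.

2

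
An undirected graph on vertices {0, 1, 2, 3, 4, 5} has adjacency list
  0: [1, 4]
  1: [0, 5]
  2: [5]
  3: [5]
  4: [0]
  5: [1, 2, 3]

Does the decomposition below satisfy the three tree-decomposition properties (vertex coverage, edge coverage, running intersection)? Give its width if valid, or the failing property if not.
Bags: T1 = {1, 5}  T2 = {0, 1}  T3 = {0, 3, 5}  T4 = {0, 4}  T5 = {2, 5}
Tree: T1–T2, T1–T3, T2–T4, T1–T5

No — bags containing vertex 0 are not connected in the tree.

A tree decomposition must satisfy three properties: every vertex lies in some bag; for every edge, both endpoints lie together in some bag; and for every vertex, the bags containing it form a connected subtree. Here bags containing vertex 0 are not connected in the tree, so the decomposition is invalid.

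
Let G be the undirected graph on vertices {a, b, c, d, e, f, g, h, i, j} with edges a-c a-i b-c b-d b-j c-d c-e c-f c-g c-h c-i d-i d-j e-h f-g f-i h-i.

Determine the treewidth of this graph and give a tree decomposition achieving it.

Every bag has size at most 3, so the width is 3 − 1 = 2 and tw(G) ≤ 2. Conversely, {b, d, j} is a clique of size 3, and the vertices of any clique must share a bag in every tree decomposition; so some bag has ≥ 3 vertices and tw(G) ≥ 2. Hence tw(G) = 2 exactly.

Treewidth 2.
One optimal decomposition is:
Bags: B1 = {c, e, h}  B2 = {c, h, i}  B3 = {c, d, i}  B4 = {a, c, i}  B5 = {c, f, i}  B6 = {b, c, d}  B7 = {b, d, j}  B8 = {c, f, g}
Tree: B1–B2, B2–B3, B3–B4, B4–B5, B3–B6, B6–B7, B5–B8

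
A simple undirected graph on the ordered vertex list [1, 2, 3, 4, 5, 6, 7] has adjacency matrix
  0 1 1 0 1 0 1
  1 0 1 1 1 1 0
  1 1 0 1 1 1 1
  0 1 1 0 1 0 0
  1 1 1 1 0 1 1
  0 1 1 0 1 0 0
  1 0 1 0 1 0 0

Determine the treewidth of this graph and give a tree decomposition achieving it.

The largest bag has 4 vertices, giving width 3; this decomposition certifies tw(G) ≤ 3. On the other hand G contains the 4-clique {1, 2, 3, 5}. A clique must lie in a single bag of any decomposition, so no decomposition can have width below 3. Hence tw(G) = 3 exactly.

Treewidth 3.
One optimal decomposition is:
Bags: B1 = {1, 2, 3, 5}  B2 = {2, 3, 4, 5}  B3 = {1, 3, 5, 7}  B4 = {2, 3, 5, 6}
Tree: B1–B2, B1–B3, B2–B4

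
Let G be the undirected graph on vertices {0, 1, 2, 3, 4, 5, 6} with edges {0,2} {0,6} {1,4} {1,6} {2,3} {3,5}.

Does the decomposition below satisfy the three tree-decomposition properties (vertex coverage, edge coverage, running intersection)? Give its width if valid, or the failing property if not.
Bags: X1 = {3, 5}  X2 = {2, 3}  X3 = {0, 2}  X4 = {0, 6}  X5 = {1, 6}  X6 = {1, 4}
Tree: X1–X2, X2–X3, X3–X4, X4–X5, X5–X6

Yes; width 1.

Vertex coverage: the bags together contain {0, 1, 2, 3, 4, 5, 6}, the full vertex set. Edge coverage: each edge of G has both endpoints in at least one bag. Running intersection: for every vertex, the bags containing it form a connected subtree. All three properties hold, so this is a valid tree decomposition of width max|bag| − 1 = 1, and hence tw(G) ≤ 1.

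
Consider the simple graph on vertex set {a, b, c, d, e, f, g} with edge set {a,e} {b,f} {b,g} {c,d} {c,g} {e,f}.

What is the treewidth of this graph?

1

A width-1 tree decomposition is:
Bags: B1 = {c, d}  B2 = {c, g}  B3 = {b, g}  B4 = {b, f}  B5 = {e, f}  B6 = {a, e}
Tree: B1–B2, B2–B3, B3–B4, B4–B5, B5–B6
Every bag has size at most 2, so the width is 2 − 1 = 1 and tw(G) ≤ 1. Since G has at least one edge (e.g. d–c), it is not an edgeless graph, so tw(G) ≥ 1. Combining the bounds, tw(G) = 1.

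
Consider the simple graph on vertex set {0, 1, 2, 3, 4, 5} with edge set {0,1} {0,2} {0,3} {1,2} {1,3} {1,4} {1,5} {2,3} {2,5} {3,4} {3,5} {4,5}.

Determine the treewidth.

3

A width-3 tree decomposition is:
Bags: B1 = {1, 3, 4, 5}  B2 = {1, 2, 3, 5}  B3 = {0, 1, 2, 3}
Tree: B1–B2, B2–B3
Each bag holds 4 vertices, so the decomposition has width 3, which upper-bounds the treewidth. Conversely, {0, 1, 2, 3} is a clique of size 4, and the vertices of any clique must share a bag in every tree decomposition; so some bag has ≥ 4 vertices and tw(G) ≥ 3. Therefore the treewidth is 3.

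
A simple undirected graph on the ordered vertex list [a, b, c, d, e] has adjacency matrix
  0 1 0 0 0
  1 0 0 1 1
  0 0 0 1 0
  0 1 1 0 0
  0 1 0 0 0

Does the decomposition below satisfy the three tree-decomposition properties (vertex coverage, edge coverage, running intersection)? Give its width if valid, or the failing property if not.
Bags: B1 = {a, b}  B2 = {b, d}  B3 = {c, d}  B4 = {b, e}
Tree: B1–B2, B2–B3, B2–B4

Checking the three conditions: (i) the bags cover all of {a, b, c, d, e}; (ii) for each edge, some bag contains both endpoints; (iii) the bags containing any fixed vertex form a subtree. All hold, so the decomposition is valid with width 2 − 1 = 1.

Yes; width 1.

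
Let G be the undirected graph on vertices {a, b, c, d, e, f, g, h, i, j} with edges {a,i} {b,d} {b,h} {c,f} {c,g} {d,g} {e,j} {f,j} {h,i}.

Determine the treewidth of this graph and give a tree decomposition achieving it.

The largest bag has 2 vertices, giving width 1; this decomposition certifies tw(G) ≤ 1. G has an edge, so its treewidth is at least 1. Combining the bounds, tw(G) = 1.

Treewidth 1.
Bags: B1 = {e, j}  B2 = {f, j}  B3 = {c, f}  B4 = {c, g}  B5 = {d, g}  B6 = {b, d}  B7 = {b, h}  B8 = {h, i}  B9 = {a, i}
Tree: B1–B2, B2–B3, B3–B4, B4–B5, B5–B6, B6–B7, B7–B8, B8–B9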